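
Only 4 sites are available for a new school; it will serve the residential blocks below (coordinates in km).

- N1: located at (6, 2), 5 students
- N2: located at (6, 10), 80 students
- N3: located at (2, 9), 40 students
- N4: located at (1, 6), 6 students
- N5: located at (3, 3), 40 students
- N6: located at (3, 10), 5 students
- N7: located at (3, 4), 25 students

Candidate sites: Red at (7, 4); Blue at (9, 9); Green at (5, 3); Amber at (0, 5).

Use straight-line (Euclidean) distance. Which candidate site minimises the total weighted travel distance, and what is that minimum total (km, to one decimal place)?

Total weighted distance at each candidate:
  Red (7, 4): total = 1119.6
  Blue (9, 9): total = 1187.4
  Green (5, 3): total = 1043.4
  Amber (0, 5): total = 1098.2
Minimum is at Green with total 1043.4 km.

Green, total 1043.4 km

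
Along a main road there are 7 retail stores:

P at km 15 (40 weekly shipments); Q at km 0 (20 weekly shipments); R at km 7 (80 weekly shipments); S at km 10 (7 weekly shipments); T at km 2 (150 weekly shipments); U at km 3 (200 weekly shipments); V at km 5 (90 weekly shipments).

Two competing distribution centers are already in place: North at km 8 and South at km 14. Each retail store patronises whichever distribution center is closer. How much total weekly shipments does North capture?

547

The indifferent point is the midpoint (8+14)/2 = 11; retail stores left of it (closer to North at 8) go to North, those right go to South.
  Q at 0 (w=20) → North
  T at 2 (w=150) → North
  U at 3 (w=200) → North
  V at 5 (w=90) → North
  R at 7 (w=80) → North
  S at 10 (w=7) → North
  P at 15 (w=40) → South
North captures 547; South captures 40.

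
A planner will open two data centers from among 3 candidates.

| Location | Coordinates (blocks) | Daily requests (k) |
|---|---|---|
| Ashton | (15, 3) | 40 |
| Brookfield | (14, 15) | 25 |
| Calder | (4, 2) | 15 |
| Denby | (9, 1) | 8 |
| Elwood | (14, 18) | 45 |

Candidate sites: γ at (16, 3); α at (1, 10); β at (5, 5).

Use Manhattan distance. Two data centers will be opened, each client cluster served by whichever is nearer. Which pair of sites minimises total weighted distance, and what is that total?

{γ, β}, total 1279

Evaluate every pair (each demand assigned to the nearer of the two):
  {γ, β}: total = 1279
  {γ, α}: total = 1392
  {α, β}: total = 1999
Best pair: {γ, β} with total 1279.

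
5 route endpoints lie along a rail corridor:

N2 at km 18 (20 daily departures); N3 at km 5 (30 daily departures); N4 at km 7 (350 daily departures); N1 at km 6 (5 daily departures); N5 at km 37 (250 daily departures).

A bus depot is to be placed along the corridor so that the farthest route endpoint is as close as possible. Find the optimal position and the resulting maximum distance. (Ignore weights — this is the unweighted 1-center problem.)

The 1-center on a line is the midpoint of the two extreme points: leftmost at 5, rightmost at 37.
Optimal location = (5 + 37)/2 = 21; maximum distance = (37 − 5)/2 = 16.

location 21, max distance 16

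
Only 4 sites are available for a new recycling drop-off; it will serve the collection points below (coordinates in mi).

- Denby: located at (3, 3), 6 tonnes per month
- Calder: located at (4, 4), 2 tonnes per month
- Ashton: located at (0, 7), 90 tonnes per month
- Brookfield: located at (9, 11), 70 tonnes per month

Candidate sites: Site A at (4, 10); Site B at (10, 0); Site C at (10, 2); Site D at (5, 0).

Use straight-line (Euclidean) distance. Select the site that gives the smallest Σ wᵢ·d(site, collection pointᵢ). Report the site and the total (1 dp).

Total weighted distance at each candidate:
  Site A (4, 10): total = 861.4
  Site B (10, 0): total = 1931.9
  Site C (10, 2): total = 1695.2
  Site D (5, 0): total = 1623.4
Minimum is at Site A with total 861.4 mi.

Site A, total 861.4 mi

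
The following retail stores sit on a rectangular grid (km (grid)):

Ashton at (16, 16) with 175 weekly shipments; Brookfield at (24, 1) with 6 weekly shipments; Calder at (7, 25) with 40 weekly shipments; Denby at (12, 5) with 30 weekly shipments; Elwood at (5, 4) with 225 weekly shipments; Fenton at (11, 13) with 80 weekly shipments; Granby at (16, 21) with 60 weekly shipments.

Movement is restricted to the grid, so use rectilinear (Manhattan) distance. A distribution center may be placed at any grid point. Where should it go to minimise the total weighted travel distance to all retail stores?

Manhattan distance separates: Σwᵢ(|x−xᵢ|+|y−yᵢ|) = Σwᵢ|x−xᵢ| + Σwᵢ|y−yᵢ|, so x and y are optimised independently as 1-D weighted medians.
Total weight W = 616; half = 308.
x-coordinate, sorted with cumulative weight:
  x=5 (Elwood, w=225) cum 225
  x=7 (Calder, w=40) cum 265
  x=11 (Fenton, w=80) cum 345  ← median
  x=12 (Denby, w=30) cum 375
  x=16 (Ashton, w=175) cum 550
  x=16 (Granby, w=60) cum 610
  x=24 (Brookfield, w=6) cum 616
⇒ x* = 11
y-coordinate, sorted with cumulative weight:
  y=1 (Brookfield, w=6) cum 6
  y=4 (Elwood, w=225) cum 231
  y=5 (Denby, w=30) cum 261
  y=13 (Fenton, w=80) cum 341  ← median
  y=16 (Ashton, w=175) cum 516
  y=21 (Granby, w=60) cum 576
  y=25 (Calder, w=40) cum 616
⇒ y* = 13

(11, 13)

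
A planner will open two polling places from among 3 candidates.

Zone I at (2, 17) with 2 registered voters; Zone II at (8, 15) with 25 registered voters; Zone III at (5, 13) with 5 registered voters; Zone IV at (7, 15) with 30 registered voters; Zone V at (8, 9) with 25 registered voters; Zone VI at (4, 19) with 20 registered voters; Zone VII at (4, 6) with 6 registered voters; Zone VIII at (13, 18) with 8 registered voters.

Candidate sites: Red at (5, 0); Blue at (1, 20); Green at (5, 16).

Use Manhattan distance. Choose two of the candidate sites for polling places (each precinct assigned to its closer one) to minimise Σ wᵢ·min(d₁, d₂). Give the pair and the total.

Evaluate every pair (each demand assigned to the nearer of the two):
  {Red, Green}: total = 665
  {Blue, Green}: total = 689
  {Red, Blue}: total = 1227
Best pair: {Red, Green} with total 665.

{Red, Green}, total 665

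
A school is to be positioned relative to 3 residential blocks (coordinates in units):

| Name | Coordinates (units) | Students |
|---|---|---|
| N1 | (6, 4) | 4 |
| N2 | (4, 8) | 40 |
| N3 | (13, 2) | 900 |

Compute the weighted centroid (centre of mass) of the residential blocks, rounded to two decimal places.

(12.59, 2.26)

The minimiser of Σwᵢ‖p−pᵢ‖² is the weighted centroid p* = (Σwᵢpᵢ)/(Σwᵢ).
Σwᵢ = 944.
Σwᵢxᵢ = 4·6 + 40·4 + 900·13 = 11884.
Σwᵢyᵢ = 4·4 + 40·8 + 900·2 = 2136.
x* = 11884/944 = 12.59, y* = 2136/944 = 2.26.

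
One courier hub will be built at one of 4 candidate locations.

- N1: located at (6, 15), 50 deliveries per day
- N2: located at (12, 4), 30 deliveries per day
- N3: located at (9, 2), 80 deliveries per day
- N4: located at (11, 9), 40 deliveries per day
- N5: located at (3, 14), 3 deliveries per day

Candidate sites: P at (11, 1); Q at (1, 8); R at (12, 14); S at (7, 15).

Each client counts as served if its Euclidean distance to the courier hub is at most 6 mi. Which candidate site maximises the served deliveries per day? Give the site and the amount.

Coverage radius r = 6 mi; a point is covered iff (Δx)²+(Δy)² ≤ 6² = 36.
  P (11, 1): covers {N2, N3} → 110
  Q (1, 8): covers {none} → 0
  R (12, 14): covers {N4} → 40
  S (7, 15): covers {N1, N5} → 53
Maximum coverage at P: 110 deliveries per day.

P, covering 110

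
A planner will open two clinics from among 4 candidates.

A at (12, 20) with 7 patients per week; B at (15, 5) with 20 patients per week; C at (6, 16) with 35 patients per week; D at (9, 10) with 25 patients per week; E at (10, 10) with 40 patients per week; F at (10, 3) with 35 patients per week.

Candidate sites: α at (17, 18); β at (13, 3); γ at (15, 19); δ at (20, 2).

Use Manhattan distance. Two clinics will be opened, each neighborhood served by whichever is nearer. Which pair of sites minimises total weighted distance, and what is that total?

Evaluate every pair (each demand assigned to the nearer of the two):
  {β, γ}: total = 1308
  {α, β}: total = 1364
  {β, δ}: total = 1686
  {γ, δ}: total = 1928
  {α, δ}: total = 2049
  {α, γ}: total = 2398
Best pair: {β, γ} with total 1308.

{β, γ}, total 1308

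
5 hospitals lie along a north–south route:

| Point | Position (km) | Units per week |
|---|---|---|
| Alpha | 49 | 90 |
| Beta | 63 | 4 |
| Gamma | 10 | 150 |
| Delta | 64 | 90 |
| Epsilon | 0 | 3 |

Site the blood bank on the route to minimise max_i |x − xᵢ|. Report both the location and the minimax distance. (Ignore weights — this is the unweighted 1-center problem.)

The 1-center on a line is the midpoint of the two extreme points: leftmost at 0, rightmost at 64.
Optimal location = (0 + 64)/2 = 32; maximum distance = (64 − 0)/2 = 32.

location 32, max distance 32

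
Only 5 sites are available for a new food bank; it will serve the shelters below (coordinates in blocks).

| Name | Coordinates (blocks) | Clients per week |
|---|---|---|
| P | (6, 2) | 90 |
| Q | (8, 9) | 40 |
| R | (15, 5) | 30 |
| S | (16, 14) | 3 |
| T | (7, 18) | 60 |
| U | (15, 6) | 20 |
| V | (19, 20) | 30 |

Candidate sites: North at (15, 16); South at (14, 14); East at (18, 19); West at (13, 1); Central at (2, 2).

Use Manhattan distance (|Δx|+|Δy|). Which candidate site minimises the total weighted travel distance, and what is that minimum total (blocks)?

Total weighted distance at each candidate:
  North (15, 16): total = 4009
  South (14, 14): total = 3716
  East (18, 19): total = 5041
  West (13, 1): total = 3738
  Central (2, 2): total = 4088
Minimum is at South with total 3716 blocks.

South, total 3716 blocks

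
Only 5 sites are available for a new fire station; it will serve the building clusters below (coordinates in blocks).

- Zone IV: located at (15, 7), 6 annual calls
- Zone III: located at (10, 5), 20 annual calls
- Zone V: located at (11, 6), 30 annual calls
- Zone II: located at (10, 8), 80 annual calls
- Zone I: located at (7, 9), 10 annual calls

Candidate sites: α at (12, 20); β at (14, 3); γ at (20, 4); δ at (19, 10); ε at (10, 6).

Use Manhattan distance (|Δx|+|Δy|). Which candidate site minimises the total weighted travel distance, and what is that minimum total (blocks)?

ε, total 306 blocks

Total weighted distance at each candidate:
  α (12, 20): total = 2166
  β (14, 3): total = 1180
  γ (20, 4): total = 1898
  δ (19, 10): total = 1692
  ε (10, 6): total = 306
Minimum is at ε with total 306 blocks.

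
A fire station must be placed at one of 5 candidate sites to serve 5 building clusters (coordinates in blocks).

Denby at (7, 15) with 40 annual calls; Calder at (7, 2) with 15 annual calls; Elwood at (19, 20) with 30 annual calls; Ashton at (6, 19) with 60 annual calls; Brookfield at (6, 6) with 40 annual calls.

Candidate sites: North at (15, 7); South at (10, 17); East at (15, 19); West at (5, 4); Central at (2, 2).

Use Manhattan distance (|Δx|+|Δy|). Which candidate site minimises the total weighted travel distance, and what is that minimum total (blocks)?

South, total 1790 blocks

Total weighted distance at each candidate:
  North (15, 7): total = 3005
  South (10, 17): total = 1790
  East (15, 19): total = 2425
  West (5, 4): total = 2560
  Central (2, 2): total = 3425
Minimum is at South with total 1790 blocks.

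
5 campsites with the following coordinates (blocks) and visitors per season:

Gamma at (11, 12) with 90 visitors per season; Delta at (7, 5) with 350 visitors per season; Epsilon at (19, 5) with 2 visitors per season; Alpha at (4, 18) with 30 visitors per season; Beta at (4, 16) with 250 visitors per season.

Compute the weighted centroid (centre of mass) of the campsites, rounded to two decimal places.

The minimiser of Σwᵢ‖p−pᵢ‖² is the weighted centroid p* = (Σwᵢpᵢ)/(Σwᵢ).
Σwᵢ = 722.
Σwᵢxᵢ = 90·11 + 350·7 + 2·19 + 30·4 + 250·4 = 4598.
Σwᵢyᵢ = 90·12 + 350·5 + 2·5 + 30·18 + 250·16 = 7380.
x* = 4598/722 = 6.37, y* = 7380/722 = 10.22.

(6.37, 10.22)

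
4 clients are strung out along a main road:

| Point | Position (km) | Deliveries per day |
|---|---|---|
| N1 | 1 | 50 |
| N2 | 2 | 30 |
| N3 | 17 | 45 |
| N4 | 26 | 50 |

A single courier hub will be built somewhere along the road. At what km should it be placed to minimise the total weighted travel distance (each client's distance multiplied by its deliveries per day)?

x = 17

For a sum of weighted absolute distances on a line, the optimum is the weighted median (not the mean). Total weight W = 175; half-weight = 87.5.
Sort by position and accumulate weight:
  km 1 (N1, w=50) → cum 50
  km 2 (N2, w=30) → cum 80
  km 17 (N3, w=45) → cum 125  ≥ 87.5 → median here
  km 26 (N4, w=50) → cum 175
Optimal location: km 17.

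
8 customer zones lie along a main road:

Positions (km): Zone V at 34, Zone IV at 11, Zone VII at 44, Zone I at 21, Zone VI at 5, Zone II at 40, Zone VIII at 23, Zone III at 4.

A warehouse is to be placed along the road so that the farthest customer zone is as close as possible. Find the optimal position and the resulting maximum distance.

The 1-center on a line is the midpoint of the two extreme points: leftmost at 4, rightmost at 44.
Optimal location = (4 + 44)/2 = 24; maximum distance = (44 − 4)/2 = 20.

location 24, max distance 20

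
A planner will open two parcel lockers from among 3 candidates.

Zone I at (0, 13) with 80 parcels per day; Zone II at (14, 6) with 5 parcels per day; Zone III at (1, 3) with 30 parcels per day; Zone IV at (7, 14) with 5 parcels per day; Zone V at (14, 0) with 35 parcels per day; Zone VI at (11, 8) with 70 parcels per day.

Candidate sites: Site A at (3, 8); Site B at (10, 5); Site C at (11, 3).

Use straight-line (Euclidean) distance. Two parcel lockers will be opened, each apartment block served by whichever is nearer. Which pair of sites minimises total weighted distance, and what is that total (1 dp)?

Evaluate every pair (each demand assigned to the nearer of the two):
  {Site A, Site B}: total = 1130.2
  {Site A, Site C}: total = 1183.8
  {Site B, Site C}: total = 1739.0
Best pair: {Site A, Site B} with total 1130.2.

{Site A, Site B}, total 1130.2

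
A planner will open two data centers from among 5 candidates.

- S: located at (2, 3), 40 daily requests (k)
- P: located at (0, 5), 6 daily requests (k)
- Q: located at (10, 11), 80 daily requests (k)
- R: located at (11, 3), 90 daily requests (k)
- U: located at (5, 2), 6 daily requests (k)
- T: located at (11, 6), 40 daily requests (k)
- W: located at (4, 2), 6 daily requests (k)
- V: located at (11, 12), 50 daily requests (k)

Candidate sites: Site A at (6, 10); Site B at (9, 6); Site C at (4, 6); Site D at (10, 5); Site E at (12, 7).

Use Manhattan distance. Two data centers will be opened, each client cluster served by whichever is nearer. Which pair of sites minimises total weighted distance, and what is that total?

{Site C, Site D}, total 1514

Evaluate every pair (each demand assigned to the nearer of the two):
  {Site C, Site D}: total = 1514
  {Site C, Site E}: total = 1594
  {Site A, Site D}: total = 1662
  {Site D, Site E}: total = 1692
  {Site B, Site C}: total = 1694
  {Site B, Site D}: total = 1792
  {Site A, Site B}: total = 1842
  {Site A, Site E}: total = 1850
  {Site B, Site E}: total = 1872
  {Site A, Site C}: total = 2214
Best pair: {Site C, Site D} with total 1514.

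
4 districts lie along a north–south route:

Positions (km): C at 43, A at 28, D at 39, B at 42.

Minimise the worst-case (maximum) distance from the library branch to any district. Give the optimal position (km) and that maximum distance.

The 1-center on a line is the midpoint of the two extreme points: leftmost at 28, rightmost at 43.
Optimal location = (28 + 43)/2 = 35.5; maximum distance = (43 − 28)/2 = 7.5.

location 35.5, max distance 7.5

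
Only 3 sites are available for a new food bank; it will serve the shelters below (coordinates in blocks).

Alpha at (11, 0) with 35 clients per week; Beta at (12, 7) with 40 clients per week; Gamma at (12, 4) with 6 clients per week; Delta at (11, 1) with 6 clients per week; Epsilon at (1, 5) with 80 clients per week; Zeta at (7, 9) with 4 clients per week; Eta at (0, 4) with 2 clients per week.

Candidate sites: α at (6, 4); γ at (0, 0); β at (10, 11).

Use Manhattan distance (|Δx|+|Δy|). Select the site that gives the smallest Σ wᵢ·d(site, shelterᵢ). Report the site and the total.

Total weighted distance at each candidate:
  α (6, 4): total = 1275
  γ (0, 0): total = 1865
  β (10, 11): total = 2034
Minimum is at α with total 1275 blocks.

α, total 1275 blocks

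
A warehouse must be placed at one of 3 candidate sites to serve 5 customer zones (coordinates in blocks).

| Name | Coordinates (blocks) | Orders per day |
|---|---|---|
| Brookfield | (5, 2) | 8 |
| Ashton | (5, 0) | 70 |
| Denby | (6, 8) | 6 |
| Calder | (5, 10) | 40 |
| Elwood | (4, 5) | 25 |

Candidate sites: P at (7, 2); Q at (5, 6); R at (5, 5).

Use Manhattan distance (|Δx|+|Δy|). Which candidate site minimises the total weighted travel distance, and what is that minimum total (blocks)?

R, total 623 blocks

Total weighted distance at each candidate:
  P (7, 2): total = 888
  Q (5, 6): total = 680
  R (5, 5): total = 623
Minimum is at R with total 623 blocks.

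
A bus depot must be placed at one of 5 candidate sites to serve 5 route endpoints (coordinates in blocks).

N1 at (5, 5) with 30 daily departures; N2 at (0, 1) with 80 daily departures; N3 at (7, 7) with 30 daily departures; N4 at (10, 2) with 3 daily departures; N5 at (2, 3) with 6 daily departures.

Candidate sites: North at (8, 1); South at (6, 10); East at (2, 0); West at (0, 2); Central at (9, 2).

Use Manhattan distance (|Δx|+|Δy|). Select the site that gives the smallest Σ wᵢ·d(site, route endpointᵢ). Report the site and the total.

West, total 728 blocks

Total weighted distance at each candidate:
  North (8, 1): total = 1117
  South (6, 10): total = 1602
  East (2, 0): total = 888
  West (0, 2): total = 728
  Central (9, 2): total = 1271
Minimum is at West with total 728 blocks.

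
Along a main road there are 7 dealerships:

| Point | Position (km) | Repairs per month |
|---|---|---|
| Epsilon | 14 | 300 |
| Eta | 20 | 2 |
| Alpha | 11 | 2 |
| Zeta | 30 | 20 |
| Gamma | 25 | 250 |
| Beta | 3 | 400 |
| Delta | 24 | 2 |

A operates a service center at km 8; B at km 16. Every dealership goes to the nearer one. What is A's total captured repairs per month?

The indifferent point is the midpoint (8+16)/2 = 12; dealerships left of it (closer to A at 8) go to A, those right go to B.
  Beta at 3 (w=400) → A
  Alpha at 11 (w=2) → A
  Epsilon at 14 (w=300) → B
  Eta at 20 (w=2) → B
  Delta at 24 (w=2) → B
  Gamma at 25 (w=250) → B
  Zeta at 30 (w=20) → B
A captures 402; B captures 574.

402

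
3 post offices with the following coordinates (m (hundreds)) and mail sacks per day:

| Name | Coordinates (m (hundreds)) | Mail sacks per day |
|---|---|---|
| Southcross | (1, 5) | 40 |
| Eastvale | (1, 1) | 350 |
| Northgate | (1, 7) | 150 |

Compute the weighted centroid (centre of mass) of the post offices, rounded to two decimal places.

(1.00, 2.96)

The minimiser of Σwᵢ‖p−pᵢ‖² is the weighted centroid p* = (Σwᵢpᵢ)/(Σwᵢ).
Σwᵢ = 540.
Σwᵢxᵢ = 40·1 + 350·1 + 150·1 = 540.
Σwᵢyᵢ = 40·5 + 350·1 + 150·7 = 1600.
x* = 540/540 = 1.00, y* = 1600/540 = 2.96.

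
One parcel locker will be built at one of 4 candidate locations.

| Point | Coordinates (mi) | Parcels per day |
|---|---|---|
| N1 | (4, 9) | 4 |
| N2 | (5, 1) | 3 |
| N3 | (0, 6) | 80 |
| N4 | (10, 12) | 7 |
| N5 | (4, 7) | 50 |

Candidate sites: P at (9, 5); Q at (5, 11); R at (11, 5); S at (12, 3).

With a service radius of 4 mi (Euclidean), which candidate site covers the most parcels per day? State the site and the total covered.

Coverage radius r = 4 mi; a point is covered iff (Δx)²+(Δy)² ≤ 4² = 16.
  P (9, 5): covers {none} → 0
  Q (5, 11): covers {N1} → 4
  R (11, 5): covers {none} → 0
  S (12, 3): covers {none} → 0
Maximum coverage at Q: 4 parcels per day.

Q, covering 4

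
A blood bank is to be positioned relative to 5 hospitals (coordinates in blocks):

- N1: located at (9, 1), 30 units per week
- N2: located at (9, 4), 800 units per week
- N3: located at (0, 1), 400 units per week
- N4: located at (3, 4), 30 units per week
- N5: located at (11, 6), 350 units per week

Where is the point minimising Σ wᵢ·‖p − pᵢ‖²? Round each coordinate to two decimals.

(7.09, 3.63)

The minimiser of Σwᵢ‖p−pᵢ‖² is the weighted centroid p* = (Σwᵢpᵢ)/(Σwᵢ).
Σwᵢ = 1610.
Σwᵢxᵢ = 30·9 + 800·9 + 400·0 + 30·3 + 350·11 = 11410.
Σwᵢyᵢ = 30·1 + 800·4 + 400·1 + 30·4 + 350·6 = 5850.
x* = 11410/1610 = 7.09, y* = 5850/1610 = 3.63.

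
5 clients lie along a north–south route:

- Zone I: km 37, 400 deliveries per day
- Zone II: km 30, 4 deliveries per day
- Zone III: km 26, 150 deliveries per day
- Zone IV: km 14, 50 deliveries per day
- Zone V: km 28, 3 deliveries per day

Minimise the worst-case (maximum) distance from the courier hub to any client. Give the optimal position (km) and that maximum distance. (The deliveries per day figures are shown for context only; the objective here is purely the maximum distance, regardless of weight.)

The 1-center on a line is the midpoint of the two extreme points: leftmost at 14, rightmost at 37.
Optimal location = (14 + 37)/2 = 25.5; maximum distance = (37 − 14)/2 = 11.5.

location 25.5, max distance 11.5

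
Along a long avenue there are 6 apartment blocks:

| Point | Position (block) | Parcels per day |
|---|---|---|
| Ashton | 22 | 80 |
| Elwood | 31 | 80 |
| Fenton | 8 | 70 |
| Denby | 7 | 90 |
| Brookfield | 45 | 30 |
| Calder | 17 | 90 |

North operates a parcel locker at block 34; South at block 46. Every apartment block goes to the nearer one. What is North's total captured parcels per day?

The indifferent point is the midpoint (34+46)/2 = 40; apartment blocks left of it (closer to North at 34) go to North, those right go to South.
  Denby at 7 (w=90) → North
  Fenton at 8 (w=70) → North
  Calder at 17 (w=90) → North
  Ashton at 22 (w=80) → North
  Elwood at 31 (w=80) → North
  Brookfield at 45 (w=30) → South
North captures 410; South captures 30.

410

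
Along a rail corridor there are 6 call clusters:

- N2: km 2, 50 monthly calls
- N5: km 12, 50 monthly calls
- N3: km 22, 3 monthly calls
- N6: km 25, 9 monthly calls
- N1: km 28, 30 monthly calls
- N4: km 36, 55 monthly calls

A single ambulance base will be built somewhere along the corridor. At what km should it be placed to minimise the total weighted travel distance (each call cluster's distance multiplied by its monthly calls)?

For a sum of weighted absolute distances on a line, the optimum is the weighted median (not the mean). Total weight W = 197; half-weight = 98.5.
Sort by position and accumulate weight:
  km 2 (N2, w=50) → cum 50
  km 12 (N5, w=50) → cum 100  ≥ 98.5 → median here
  km 22 (N3, w=3) → cum 103
  km 25 (N6, w=9) → cum 112
  km 28 (N1, w=30) → cum 142
  km 36 (N4, w=55) → cum 197
Optimal location: km 12.

x = 12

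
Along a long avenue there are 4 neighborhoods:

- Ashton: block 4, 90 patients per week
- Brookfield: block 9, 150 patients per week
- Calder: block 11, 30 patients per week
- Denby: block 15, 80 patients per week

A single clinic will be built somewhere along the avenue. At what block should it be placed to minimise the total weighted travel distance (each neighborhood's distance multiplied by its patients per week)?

x = 9

For a sum of weighted absolute distances on a line, the optimum is the weighted median (not the mean). Total weight W = 350; half-weight = 175.
Sort by position and accumulate weight:
  block 4 (Ashton, w=90) → cum 90
  block 9 (Brookfield, w=150) → cum 240  ≥ 175 → median here
  block 11 (Calder, w=30) → cum 270
  block 15 (Denby, w=80) → cum 350
Optimal location: block 9.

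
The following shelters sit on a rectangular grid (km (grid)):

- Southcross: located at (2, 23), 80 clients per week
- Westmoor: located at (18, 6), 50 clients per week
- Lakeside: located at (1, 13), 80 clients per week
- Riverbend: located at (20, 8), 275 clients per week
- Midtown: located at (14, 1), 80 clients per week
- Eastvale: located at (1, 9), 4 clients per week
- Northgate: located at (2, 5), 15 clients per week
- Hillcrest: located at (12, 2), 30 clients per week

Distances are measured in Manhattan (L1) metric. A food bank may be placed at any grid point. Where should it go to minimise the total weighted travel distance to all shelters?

(18, 8)

Manhattan distance separates: Σwᵢ(|x−xᵢ|+|y−yᵢ|) = Σwᵢ|x−xᵢ| + Σwᵢ|y−yᵢ|, so x and y are optimised independently as 1-D weighted medians.
Total weight W = 614; half = 307.
x-coordinate, sorted with cumulative weight:
  x=1 (Lakeside, w=80) cum 80
  x=1 (Eastvale, w=4) cum 84
  x=2 (Southcross, w=80) cum 164
  x=2 (Northgate, w=15) cum 179
  x=12 (Hillcrest, w=30) cum 209
  x=14 (Midtown, w=80) cum 289
  x=18 (Westmoor, w=50) cum 339  ← median
  x=20 (Riverbend, w=275) cum 614
⇒ x* = 18
y-coordinate, sorted with cumulative weight:
  y=1 (Midtown, w=80) cum 80
  y=2 (Hillcrest, w=30) cum 110
  y=5 (Northgate, w=15) cum 125
  y=6 (Westmoor, w=50) cum 175
  y=8 (Riverbend, w=275) cum 450  ← median
  y=9 (Eastvale, w=4) cum 454
  y=13 (Lakeside, w=80) cum 534
  y=23 (Southcross, w=80) cum 614
⇒ y* = 8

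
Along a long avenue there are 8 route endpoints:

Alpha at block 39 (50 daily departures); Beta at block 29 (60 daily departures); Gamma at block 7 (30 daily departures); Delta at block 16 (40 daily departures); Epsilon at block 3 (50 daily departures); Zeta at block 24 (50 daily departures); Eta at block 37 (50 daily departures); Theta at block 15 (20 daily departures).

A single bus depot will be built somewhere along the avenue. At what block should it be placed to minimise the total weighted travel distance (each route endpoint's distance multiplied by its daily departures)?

For a sum of weighted absolute distances on a line, the optimum is the weighted median (not the mean). Total weight W = 350; half-weight = 175.
Sort by position and accumulate weight:
  block 3 (Epsilon, w=50) → cum 50
  block 7 (Gamma, w=30) → cum 80
  block 15 (Theta, w=20) → cum 100
  block 16 (Delta, w=40) → cum 140
  block 24 (Zeta, w=50) → cum 190  ≥ 175 → median here
  block 29 (Beta, w=60) → cum 250
  block 37 (Eta, w=50) → cum 300
  block 39 (Alpha, w=50) → cum 350
Optimal location: block 24.

x = 24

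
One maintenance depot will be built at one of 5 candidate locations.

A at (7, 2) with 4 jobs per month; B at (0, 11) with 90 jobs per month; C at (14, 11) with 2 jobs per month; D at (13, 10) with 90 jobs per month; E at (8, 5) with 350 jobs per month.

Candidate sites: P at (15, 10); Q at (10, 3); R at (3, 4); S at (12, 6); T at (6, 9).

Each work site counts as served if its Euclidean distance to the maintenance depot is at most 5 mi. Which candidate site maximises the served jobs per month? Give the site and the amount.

S, covering 440

Coverage radius r = 5 mi; a point is covered iff (Δx)²+(Δy)² ≤ 5² = 25.
  P (15, 10): covers {C, D} → 92
  Q (10, 3): covers {A, E} → 354
  R (3, 4): covers {A} → 4
  S (12, 6): covers {D, E} → 440
  T (6, 9): covers {E} → 350
Maximum coverage at S: 440 jobs per month.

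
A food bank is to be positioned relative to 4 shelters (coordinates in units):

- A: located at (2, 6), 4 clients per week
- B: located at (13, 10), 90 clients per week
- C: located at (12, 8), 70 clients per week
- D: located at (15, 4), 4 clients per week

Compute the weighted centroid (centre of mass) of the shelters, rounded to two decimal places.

(12.37, 8.93)

The minimiser of Σwᵢ‖p−pᵢ‖² is the weighted centroid p* = (Σwᵢpᵢ)/(Σwᵢ).
Σwᵢ = 168.
Σwᵢxᵢ = 4·2 + 90·13 + 70·12 + 4·15 = 2078.
Σwᵢyᵢ = 4·6 + 90·10 + 70·8 + 4·4 = 1500.
x* = 2078/168 = 12.37, y* = 1500/168 = 8.93.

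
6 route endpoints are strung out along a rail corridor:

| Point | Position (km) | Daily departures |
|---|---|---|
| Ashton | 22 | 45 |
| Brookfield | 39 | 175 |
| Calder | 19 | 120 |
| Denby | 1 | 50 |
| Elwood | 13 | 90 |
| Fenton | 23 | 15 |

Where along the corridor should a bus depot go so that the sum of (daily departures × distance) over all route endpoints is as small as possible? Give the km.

x = 19

For a sum of weighted absolute distances on a line, the optimum is the weighted median (not the mean). Total weight W = 495; half-weight = 247.5.
Sort by position and accumulate weight:
  km 1 (Denby, w=50) → cum 50
  km 13 (Elwood, w=90) → cum 140
  km 19 (Calder, w=120) → cum 260  ≥ 247.5 → median here
  km 22 (Ashton, w=45) → cum 305
  km 23 (Fenton, w=15) → cum 320
  km 39 (Brookfield, w=175) → cum 495
Optimal location: km 19.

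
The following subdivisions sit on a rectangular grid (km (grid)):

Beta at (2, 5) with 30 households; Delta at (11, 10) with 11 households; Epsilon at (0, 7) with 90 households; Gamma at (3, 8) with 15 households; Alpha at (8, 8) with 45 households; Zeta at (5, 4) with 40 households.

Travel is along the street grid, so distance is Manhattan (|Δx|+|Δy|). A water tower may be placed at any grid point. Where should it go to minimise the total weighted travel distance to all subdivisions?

Manhattan distance separates: Σwᵢ(|x−xᵢ|+|y−yᵢ|) = Σwᵢ|x−xᵢ| + Σwᵢ|y−yᵢ|, so x and y are optimised independently as 1-D weighted medians.
Total weight W = 231; half = 115.5.
x-coordinate, sorted with cumulative weight:
  x=0 (Epsilon, w=90) cum 90
  x=2 (Beta, w=30) cum 120  ← median
  x=3 (Gamma, w=15) cum 135
  x=5 (Zeta, w=40) cum 175
  x=8 (Alpha, w=45) cum 220
  x=11 (Delta, w=11) cum 231
⇒ x* = 2
y-coordinate, sorted with cumulative weight:
  y=4 (Zeta, w=40) cum 40
  y=5 (Beta, w=30) cum 70
  y=7 (Epsilon, w=90) cum 160  ← median
  y=8 (Gamma, w=15) cum 175
  y=8 (Alpha, w=45) cum 220
  y=10 (Delta, w=11) cum 231
⇒ y* = 7

(2, 7)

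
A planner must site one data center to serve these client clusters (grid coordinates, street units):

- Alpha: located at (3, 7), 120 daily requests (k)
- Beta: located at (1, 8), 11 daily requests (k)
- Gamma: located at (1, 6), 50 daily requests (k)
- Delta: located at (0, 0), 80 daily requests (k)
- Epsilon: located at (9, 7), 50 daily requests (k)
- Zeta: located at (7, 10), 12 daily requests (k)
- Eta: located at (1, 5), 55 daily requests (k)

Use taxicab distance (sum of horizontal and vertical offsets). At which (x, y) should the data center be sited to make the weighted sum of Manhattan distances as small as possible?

(1, 7)

Manhattan distance separates: Σwᵢ(|x−xᵢ|+|y−yᵢ|) = Σwᵢ|x−xᵢ| + Σwᵢ|y−yᵢ|, so x and y are optimised independently as 1-D weighted medians.
Total weight W = 378; half = 189.
x-coordinate, sorted with cumulative weight:
  x=0 (Delta, w=80) cum 80
  x=1 (Beta, w=11) cum 91
  x=1 (Gamma, w=50) cum 141
  x=1 (Eta, w=55) cum 196  ← median
  x=3 (Alpha, w=120) cum 316
  x=7 (Zeta, w=12) cum 328
  x=9 (Epsilon, w=50) cum 378
⇒ x* = 1
y-coordinate, sorted with cumulative weight:
  y=0 (Delta, w=80) cum 80
  y=5 (Eta, w=55) cum 135
  y=6 (Gamma, w=50) cum 185
  y=7 (Alpha, w=120) cum 305  ← median
  y=7 (Epsilon, w=50) cum 355
  y=8 (Beta, w=11) cum 366
  y=10 (Zeta, w=12) cum 378
⇒ y* = 7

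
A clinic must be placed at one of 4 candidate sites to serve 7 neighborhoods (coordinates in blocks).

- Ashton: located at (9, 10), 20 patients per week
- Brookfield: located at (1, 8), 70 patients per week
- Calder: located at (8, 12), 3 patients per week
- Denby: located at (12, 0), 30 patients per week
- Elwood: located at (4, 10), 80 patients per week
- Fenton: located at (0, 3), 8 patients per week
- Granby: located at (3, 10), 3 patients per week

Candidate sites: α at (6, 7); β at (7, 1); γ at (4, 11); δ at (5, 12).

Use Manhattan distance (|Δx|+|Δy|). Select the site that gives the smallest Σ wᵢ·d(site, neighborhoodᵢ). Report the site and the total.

γ, total 1307 blocks

Total weighted distance at each candidate:
  α (6, 7): total = 1449
  β (7, 1): total = 2417
  γ (4, 11): total = 1307
  δ (5, 12): total = 1623
Minimum is at γ with total 1307 blocks.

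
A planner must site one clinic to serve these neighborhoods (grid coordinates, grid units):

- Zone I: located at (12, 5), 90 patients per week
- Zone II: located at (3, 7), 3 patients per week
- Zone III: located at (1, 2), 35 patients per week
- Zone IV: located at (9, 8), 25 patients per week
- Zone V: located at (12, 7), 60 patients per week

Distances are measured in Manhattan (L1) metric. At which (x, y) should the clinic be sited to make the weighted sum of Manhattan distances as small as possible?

(12, 5)

Manhattan distance separates: Σwᵢ(|x−xᵢ|+|y−yᵢ|) = Σwᵢ|x−xᵢ| + Σwᵢ|y−yᵢ|, so x and y are optimised independently as 1-D weighted medians.
Total weight W = 213; half = 106.5.
x-coordinate, sorted with cumulative weight:
  x=1 (Zone III, w=35) cum 35
  x=3 (Zone II, w=3) cum 38
  x=9 (Zone IV, w=25) cum 63
  x=12 (Zone I, w=90) cum 153  ← median
  x=12 (Zone V, w=60) cum 213
⇒ x* = 12
y-coordinate, sorted with cumulative weight:
  y=2 (Zone III, w=35) cum 35
  y=5 (Zone I, w=90) cum 125  ← median
  y=7 (Zone II, w=3) cum 128
  y=7 (Zone V, w=60) cum 188
  y=8 (Zone IV, w=25) cum 213
⇒ y* = 5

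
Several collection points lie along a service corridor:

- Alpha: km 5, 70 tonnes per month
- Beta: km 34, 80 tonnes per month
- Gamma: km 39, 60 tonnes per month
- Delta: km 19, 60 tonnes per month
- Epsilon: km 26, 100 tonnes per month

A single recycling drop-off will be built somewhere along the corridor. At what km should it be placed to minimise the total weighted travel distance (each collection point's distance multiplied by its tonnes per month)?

For a sum of weighted absolute distances on a line, the optimum is the weighted median (not the mean). Total weight W = 370; half-weight = 185.
Sort by position and accumulate weight:
  km 5 (Alpha, w=70) → cum 70
  km 19 (Delta, w=60) → cum 130
  km 26 (Epsilon, w=100) → cum 230  ≥ 185 → median here
  km 34 (Beta, w=80) → cum 310
  km 39 (Gamma, w=60) → cum 370
Optimal location: km 26.

x = 26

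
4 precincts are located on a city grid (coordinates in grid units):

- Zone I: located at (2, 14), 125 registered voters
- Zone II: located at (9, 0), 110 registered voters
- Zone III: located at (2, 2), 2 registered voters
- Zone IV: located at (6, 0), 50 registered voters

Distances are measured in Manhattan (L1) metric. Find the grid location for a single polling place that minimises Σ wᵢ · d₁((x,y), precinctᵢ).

(6, 0)

Manhattan distance separates: Σwᵢ(|x−xᵢ|+|y−yᵢ|) = Σwᵢ|x−xᵢ| + Σwᵢ|y−yᵢ|, so x and y are optimised independently as 1-D weighted medians.
Total weight W = 287; half = 143.5.
x-coordinate, sorted with cumulative weight:
  x=2 (Zone I, w=125) cum 125
  x=2 (Zone III, w=2) cum 127
  x=6 (Zone IV, w=50) cum 177  ← median
  x=9 (Zone II, w=110) cum 287
⇒ x* = 6
y-coordinate, sorted with cumulative weight:
  y=0 (Zone II, w=110) cum 110
  y=0 (Zone IV, w=50) cum 160  ← median
  y=2 (Zone III, w=2) cum 162
  y=14 (Zone I, w=125) cum 287
⇒ y* = 0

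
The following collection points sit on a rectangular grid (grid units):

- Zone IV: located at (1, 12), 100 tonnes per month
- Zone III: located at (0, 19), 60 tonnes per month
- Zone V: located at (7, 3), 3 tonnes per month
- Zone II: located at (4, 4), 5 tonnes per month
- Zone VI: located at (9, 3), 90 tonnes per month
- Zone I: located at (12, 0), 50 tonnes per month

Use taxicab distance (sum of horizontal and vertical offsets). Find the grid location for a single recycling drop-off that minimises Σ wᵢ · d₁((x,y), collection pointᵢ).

Manhattan distance separates: Σwᵢ(|x−xᵢ|+|y−yᵢ|) = Σwᵢ|x−xᵢ| + Σwᵢ|y−yᵢ|, so x and y are optimised independently as 1-D weighted medians.
Total weight W = 308; half = 154.
x-coordinate, sorted with cumulative weight:
  x=0 (Zone III, w=60) cum 60
  x=1 (Zone IV, w=100) cum 160  ← median
  x=4 (Zone II, w=5) cum 165
  x=7 (Zone V, w=3) cum 168
  x=9 (Zone VI, w=90) cum 258
  x=12 (Zone I, w=50) cum 308
⇒ x* = 1
y-coordinate, sorted with cumulative weight:
  y=0 (Zone I, w=50) cum 50
  y=3 (Zone V, w=3) cum 53
  y=3 (Zone VI, w=90) cum 143
  y=4 (Zone II, w=5) cum 148
  y=12 (Zone IV, w=100) cum 248  ← median
  y=19 (Zone III, w=60) cum 308
⇒ y* = 12

(1, 12)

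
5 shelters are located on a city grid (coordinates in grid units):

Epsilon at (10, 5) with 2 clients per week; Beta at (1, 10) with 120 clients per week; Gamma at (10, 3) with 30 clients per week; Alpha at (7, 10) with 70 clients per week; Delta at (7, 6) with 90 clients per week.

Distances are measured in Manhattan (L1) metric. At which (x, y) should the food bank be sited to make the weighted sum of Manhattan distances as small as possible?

(7, 10)

Manhattan distance separates: Σwᵢ(|x−xᵢ|+|y−yᵢ|) = Σwᵢ|x−xᵢ| + Σwᵢ|y−yᵢ|, so x and y are optimised independently as 1-D weighted medians.
Total weight W = 312; half = 156.
x-coordinate, sorted with cumulative weight:
  x=1 (Beta, w=120) cum 120
  x=7 (Alpha, w=70) cum 190  ← median
  x=7 (Delta, w=90) cum 280
  x=10 (Epsilon, w=2) cum 282
  x=10 (Gamma, w=30) cum 312
⇒ x* = 7
y-coordinate, sorted with cumulative weight:
  y=3 (Gamma, w=30) cum 30
  y=5 (Epsilon, w=2) cum 32
  y=6 (Delta, w=90) cum 122
  y=10 (Beta, w=120) cum 242  ← median
  y=10 (Alpha, w=70) cum 312
⇒ y* = 10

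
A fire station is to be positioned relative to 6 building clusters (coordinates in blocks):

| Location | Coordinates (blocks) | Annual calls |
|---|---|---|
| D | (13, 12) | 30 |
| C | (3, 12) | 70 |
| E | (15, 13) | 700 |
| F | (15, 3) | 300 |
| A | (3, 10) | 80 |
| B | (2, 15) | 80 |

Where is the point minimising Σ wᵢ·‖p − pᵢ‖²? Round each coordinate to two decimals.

(12.70, 10.48)

The minimiser of Σwᵢ‖p−pᵢ‖² is the weighted centroid p* = (Σwᵢpᵢ)/(Σwᵢ).
Σwᵢ = 1260.
Σwᵢxᵢ = 30·13 + 70·3 + 700·15 + 300·15 + 80·3 + 80·2 = 16000.
Σwᵢyᵢ = 30·12 + 70·12 + 700·13 + 300·3 + 80·10 + 80·15 = 13200.
x* = 16000/1260 = 12.70, y* = 13200/1260 = 10.48.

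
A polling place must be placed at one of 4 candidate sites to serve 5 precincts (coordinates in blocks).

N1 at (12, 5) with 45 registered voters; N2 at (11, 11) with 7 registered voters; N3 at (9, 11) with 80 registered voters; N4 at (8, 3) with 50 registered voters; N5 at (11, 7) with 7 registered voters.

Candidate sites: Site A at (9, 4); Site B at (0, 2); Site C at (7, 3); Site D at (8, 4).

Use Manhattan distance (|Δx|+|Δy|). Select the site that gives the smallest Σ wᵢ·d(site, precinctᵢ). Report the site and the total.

Site A, total 938 blocks

Total weighted distance at each candidate:
  Site A (9, 4): total = 938
  Site B (0, 2): total = 2817
  Site C (7, 3): total = 1305
  Site D (8, 4): total = 1027
Minimum is at Site A with total 938 blocks.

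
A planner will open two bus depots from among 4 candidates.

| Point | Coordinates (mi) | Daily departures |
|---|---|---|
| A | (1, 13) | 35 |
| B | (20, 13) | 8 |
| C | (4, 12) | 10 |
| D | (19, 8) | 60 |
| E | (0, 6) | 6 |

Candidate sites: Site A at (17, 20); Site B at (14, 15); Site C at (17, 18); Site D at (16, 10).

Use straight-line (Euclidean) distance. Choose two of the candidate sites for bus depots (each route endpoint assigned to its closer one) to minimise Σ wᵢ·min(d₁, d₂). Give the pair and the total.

{Site B, Site D}, total 920.0

Evaluate every pair (each demand assigned to the nearer of the two):
  {Site B, Site D}: total = 920.0
  {Site A, Site D}: total = 1012.3
  {Site C, Site D}: total = 1012.3
  {Site B, Site C}: total = 1227.4
  {Site A, Site B}: total = 1231.4
  {Site A, Site C}: total = 1513.3
Best pair: {Site B, Site D} with total 920.0.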